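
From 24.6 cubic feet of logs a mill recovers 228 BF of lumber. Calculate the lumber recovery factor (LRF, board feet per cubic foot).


Formula: LRF = Lumber Output (BF) / Log Input (ft^3)
LRF = 228 BF / 24.6 ft^3
LRF = 9.27 BF/ft^3

9.27


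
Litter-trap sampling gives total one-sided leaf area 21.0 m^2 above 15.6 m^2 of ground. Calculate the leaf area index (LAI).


Formula: LAI = total leaf area / ground area  (dimensionless)
LAI = 21.0 m^2 / 15.6 m^2
LAI = 1.35

1.35


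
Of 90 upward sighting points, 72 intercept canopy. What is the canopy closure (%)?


Formula: Canopy closure = covered points / total points * 100
Closure = 72 / 90 * 100
Closure = 0.8 * 100 = 80.0%

80.0


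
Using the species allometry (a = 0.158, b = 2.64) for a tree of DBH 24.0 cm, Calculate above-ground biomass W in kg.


Formula: W = a * DBH^b  (allometric power law)
DBH^b = 24.0^2.64 = 4403.0912
W = 0.158 * 4403.0912 = 695.7 kg

695.7


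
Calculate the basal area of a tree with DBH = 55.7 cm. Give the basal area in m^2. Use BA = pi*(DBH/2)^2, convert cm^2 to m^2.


Formula: BA = pi * (DBH/2)^2 / 10000  (cm^2 to m^2)
Radius = DBH/2 = 55.7/2 = 27.85 cm
BA = pi * 27.85^2 / 10000
   = 2436.6899 cm^2 / 10000
   = 0.2437 m^2

0.2437


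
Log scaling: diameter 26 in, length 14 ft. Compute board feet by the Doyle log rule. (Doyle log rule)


Doyle: BF = (D - 4)^2 * L / 16
Adjusted diameter = 26 - 4 = 22 in
(D-4)^2 = 22^2 = 484
BF = 484 * 14 / 16 = 424 BF

424


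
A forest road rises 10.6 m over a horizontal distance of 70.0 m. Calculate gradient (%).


Formula: Gradient = rise / run * 100
Gradient = 10.6 / 70.0 * 100 = 15.1%

15.1


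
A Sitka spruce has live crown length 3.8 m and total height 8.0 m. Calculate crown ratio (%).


Formula: Crown Ratio = (Crown Length / Total Height) * 100
CR = (3.8 m / 8.0 m) * 100
CR = 0.475 * 100 = 47.5%

47.5


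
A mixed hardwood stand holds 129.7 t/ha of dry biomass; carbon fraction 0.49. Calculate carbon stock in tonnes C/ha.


Formula: Carbon Stock = Biomass * Carbon Fraction
C = 129.7 t/ha * 0.49
C = 63.6 t C/ha

63.6


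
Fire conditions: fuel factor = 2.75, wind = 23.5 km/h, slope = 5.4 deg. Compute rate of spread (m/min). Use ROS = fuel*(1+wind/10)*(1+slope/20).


Formula: ROS = fuel * (1 + wind/10) * (1 + slope/20)
Wind factor = 1 + 23.5/10 = 3.35
Slope factor = 1 + 5.4/20 = 1.27
ROS = 2.75 * 3.35 * 1.27 = 11.7 m/min

11.7


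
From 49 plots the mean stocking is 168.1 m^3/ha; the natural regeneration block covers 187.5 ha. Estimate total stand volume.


Formula: Total Volume = Mean Volume per ha * Total Area
Total Volume = 168.1 m^3/ha * 187.5 ha
Total Volume = 31519 m^3

31519


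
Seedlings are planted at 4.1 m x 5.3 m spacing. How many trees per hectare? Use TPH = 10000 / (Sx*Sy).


Formula: TPH = 10000 m^2/ha / (spacing_x * spacing_y)
Area per tree = 4.1 m * 5.3 m = 21.73 m^2
TPH = 10000 / 21.73 = 460 trees/ha

460


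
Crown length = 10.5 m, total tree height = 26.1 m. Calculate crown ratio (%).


Formula: Crown Ratio = (Crown Length / Total Height) * 100
CR = (10.5 m / 26.1 m) * 100
CR = 0.4023 * 100 = 40.2%

40.2


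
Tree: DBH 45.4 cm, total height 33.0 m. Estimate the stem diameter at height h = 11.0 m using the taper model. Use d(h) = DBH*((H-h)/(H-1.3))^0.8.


Taper: d(h) = DBH * ((H - h) / (H - 1.3))^0.8
Numerator = H - h = 33.0 - 11.0 = 22.0 m
Denominator = H - 1.3 = 33.0 - 1.3 = 31.7 m
Ratio = 22.0 / 31.7 = 0.69401
d = 45.4 * 0.69401^0.8 = 33.9 cm

33.9


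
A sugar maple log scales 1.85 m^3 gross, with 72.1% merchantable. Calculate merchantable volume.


Formula: MV = V_total * (merchantable_pct / 100)
Merchantable fraction = 72.1% / 100 = 0.721
MV = 1.85 m^3 * 0.721 = 1.334 m^3

1.334


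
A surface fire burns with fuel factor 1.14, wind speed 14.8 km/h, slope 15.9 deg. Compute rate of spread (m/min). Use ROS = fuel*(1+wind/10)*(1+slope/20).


Formula: ROS = fuel * (1 + wind/10) * (1 + slope/20)
Wind factor = 1 + 14.8/10 = 2.48
Slope factor = 1 + 15.9/20 = 1.795
ROS = 1.14 * 2.48 * 1.795 = 5.07 m/min

5.07


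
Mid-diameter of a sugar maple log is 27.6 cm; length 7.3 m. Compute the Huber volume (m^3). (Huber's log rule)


Huber: V = Am * L,  Am = pi*(Dm/200)^2
Am = pi*(27.6/200)^2 = 0.059828 m^2
V = 0.059828*7.3 = 0.4367 m^3

0.4367


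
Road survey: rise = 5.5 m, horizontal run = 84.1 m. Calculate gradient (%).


Formula: Gradient = rise / run * 100
Gradient = 5.5 / 84.1 * 100 = 6.5%

6.5


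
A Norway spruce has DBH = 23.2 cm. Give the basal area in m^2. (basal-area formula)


Formula: BA = pi * (DBH/2)^2 / 10000  (cm^2 to m^2)
Radius = DBH/2 = 23.2/2 = 11.6 cm
BA = pi * 11.6^2 / 10000
   = 422.7327 cm^2 / 10000
   = 0.0423 m^2

0.0423


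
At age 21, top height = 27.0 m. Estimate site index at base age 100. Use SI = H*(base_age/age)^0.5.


Formula: SI = H_dom * (base_age / age)^0.5
Age ratio = 100 / 21 = 4.7619
sqrt(age_ratio) = 2.18218
SI = 27.0 * 2.18218 = 58.9 m

58.9


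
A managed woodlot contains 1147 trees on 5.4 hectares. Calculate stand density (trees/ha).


Formula: Stand Density = N_trees / Area_ha
Density = 1147 trees / 5.4 ha
Density = 212 trees/ha

212


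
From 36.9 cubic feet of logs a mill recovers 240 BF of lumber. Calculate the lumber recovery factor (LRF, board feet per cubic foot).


Formula: LRF = Lumber Output (BF) / Log Input (ft^3)
LRF = 240 BF / 36.9 ft^3
LRF = 6.5 BF/ft^3

6.5


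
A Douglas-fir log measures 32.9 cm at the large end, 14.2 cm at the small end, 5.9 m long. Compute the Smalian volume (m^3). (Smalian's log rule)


Smalian: V = (A1 + A2)/2 * L,  A = pi*(D/200)^2
A1 = pi*(32.9/200)^2 = 0.085012 m^2
A2 = pi*(14.2/200)^2 = 0.015837 m^2
V = (0.085012+0.015837)/2*5.9 = 0.2975 m^3

0.2975


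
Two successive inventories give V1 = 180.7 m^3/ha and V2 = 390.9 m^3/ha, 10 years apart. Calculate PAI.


Formula: PAI = (V_T2 - V_T1) / (T2 - T1)
Volume increment = 390.9 - 180.7 = 210.2 m^3/ha
PAI = 210.2 / 10 = 21.02 m^3/ha/year

21.02


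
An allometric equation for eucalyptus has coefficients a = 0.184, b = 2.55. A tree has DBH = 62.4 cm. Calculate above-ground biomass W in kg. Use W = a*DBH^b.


Formula: W = a * DBH^b  (allometric power law)
DBH^b = 62.4^2.55 = 37819.9285
W = 0.184 * 37819.9285 = 6958.9 kg

6958.9


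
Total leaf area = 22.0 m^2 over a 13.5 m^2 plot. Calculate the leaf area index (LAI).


Formula: LAI = total leaf area / ground area  (dimensionless)
LAI = 22.0 m^2 / 13.5 m^2
LAI = 1.63

1.63


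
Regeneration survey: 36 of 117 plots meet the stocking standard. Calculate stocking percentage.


Formula: Stocking % = stocked plots / total plots * 100
Stocking = 36 / 117 * 100
Stocking = 0.3077 * 100 = 30.8%

30.8


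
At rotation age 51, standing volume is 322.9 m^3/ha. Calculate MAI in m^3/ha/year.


Formula: MAI = Total Volume / Stand Age
MAI = 322.9 m^3/ha / 51 years
MAI = 6.33 m^3/ha/year

6.33


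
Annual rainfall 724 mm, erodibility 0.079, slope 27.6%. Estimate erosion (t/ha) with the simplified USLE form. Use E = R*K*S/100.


Formula: E = R * K * S / 100  (simplified USLE)
R * K = 724 * 0.079 = 57.196
E = 57.196 * 27.6 / 100 = 15.79 t/ha

15.79


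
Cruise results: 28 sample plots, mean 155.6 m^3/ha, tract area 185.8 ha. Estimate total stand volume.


Formula: Total Volume = Mean Volume per ha * Total Area
Total Volume = 155.6 m^3/ha * 185.8 ha
Total Volume = 28910 m^3

28910


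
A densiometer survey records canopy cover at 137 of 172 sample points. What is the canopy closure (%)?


Formula: Canopy closure = covered points / total points * 100
Closure = 137 / 172 * 100
Closure = 0.7965 * 100 = 79.7%

79.7


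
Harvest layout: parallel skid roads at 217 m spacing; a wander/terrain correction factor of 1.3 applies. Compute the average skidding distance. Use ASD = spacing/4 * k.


Formula: ASD = (spacing / 4) * correction
Uncorrected distance = spacing / 4 = 217 / 4 = 54.25 m
ASD = 54.25 * 1.3 = 71 m

71


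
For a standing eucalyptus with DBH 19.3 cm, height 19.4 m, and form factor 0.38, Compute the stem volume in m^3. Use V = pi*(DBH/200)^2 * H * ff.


Formula: V = pi * (DBH/200)^2 * H * ff
Radius = DBH/200 = 19.3/200 = 0.0965 m
Radius^2 = 0.0965^2 = 0.00931225 m^2
V = pi * 0.00931225 * 19.4 * 0.38
V = 0.216 m^3

0.216


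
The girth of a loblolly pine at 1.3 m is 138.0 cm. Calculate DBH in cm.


Formula: DBH = C / pi
DBH = 138.0 / pi
pi = 3.14159...
DBH = 43.9 cm

43.9


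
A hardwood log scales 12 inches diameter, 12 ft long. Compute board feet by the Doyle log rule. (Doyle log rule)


Doyle: BF = (D - 4)^2 * L / 16
Adjusted diameter = 12 - 4 = 8 in
(D-4)^2 = 8^2 = 64
BF = 64 * 12 / 16 = 48 BF

48


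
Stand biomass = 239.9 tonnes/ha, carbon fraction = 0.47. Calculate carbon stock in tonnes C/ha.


Formula: Carbon Stock = Biomass * Carbon Fraction
C = 239.9 t/ha * 0.47
C = 112.8 t C/ha

112.8


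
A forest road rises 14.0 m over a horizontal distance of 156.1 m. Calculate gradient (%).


Formula: Gradient = rise / run * 100
Gradient = 14.0 / 156.1 * 100 = 9.0%

9.0


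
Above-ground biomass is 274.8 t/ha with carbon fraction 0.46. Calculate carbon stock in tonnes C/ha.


Formula: Carbon Stock = Biomass * Carbon Fraction
C = 274.8 t/ha * 0.46
C = 126.4 t C/ha

126.4


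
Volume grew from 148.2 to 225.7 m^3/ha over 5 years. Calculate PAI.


Formula: PAI = (V_T2 - V_T1) / (T2 - T1)
Volume increment = 225.7 - 148.2 = 77.5 m^3/ha
PAI = 77.5 / 5 = 15.5 m^3/ha/year

15.5


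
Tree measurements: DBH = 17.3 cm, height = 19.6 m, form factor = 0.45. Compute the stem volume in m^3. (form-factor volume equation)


Formula: V = pi * (DBH/200)^2 * H * ff
Radius = DBH/200 = 17.3/200 = 0.0865 m
Radius^2 = 0.0865^2 = 0.00748225 m^2
V = pi * 0.00748225 * 19.6 * 0.45
V = 0.207 m^3

0.207


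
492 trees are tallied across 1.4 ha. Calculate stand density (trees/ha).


Formula: Stand Density = N_trees / Area_ha
Density = 492 trees / 1.4 ha
Density = 351 trees/ha

351


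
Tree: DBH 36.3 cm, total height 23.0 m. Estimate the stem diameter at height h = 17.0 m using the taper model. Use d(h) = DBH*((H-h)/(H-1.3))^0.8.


Taper: d(h) = DBH * ((H - h) / (H - 1.3))^0.8
Numerator = H - h = 23.0 - 17.0 = 6.0 m
Denominator = H - 1.3 = 23.0 - 1.3 = 21.7 m
Ratio = 6.0 / 21.7 = 0.2765
d = 36.3 * 0.2765^0.8 = 13.0 cm

13.0


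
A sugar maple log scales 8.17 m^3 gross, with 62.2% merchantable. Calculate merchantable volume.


Formula: MV = V_total * (merchantable_pct / 100)
Merchantable fraction = 62.2% / 100 = 0.622
MV = 8.17 m^3 * 0.622 = 5.082 m^3

5.082


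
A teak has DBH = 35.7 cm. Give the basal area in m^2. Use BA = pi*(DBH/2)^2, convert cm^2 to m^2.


Formula: BA = pi * (DBH/2)^2 / 10000  (cm^2 to m^2)
Radius = DBH/2 = 35.7/2 = 17.85 cm
BA = pi * 17.85^2 / 10000
   = 1000.9821 cm^2 / 10000
   = 0.1001 m^2

0.1001


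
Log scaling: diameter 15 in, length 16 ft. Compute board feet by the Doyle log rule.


Doyle: BF = (D - 4)^2 * L / 16
Adjusted diameter = 15 - 4 = 11 in
(D-4)^2 = 11^2 = 121
BF = 121 * 16 / 16 = 121 BF

121


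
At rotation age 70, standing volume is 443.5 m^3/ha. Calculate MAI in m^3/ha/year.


Formula: MAI = Total Volume / Stand Age
MAI = 443.5 m^3/ha / 70 years
MAI = 6.34 m^3/ha/year

6.34


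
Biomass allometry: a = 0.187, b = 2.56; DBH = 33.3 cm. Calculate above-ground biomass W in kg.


Formula: W = a * DBH^b  (allometric power law)
DBH^b = 33.3^2.56 = 7896.9109
W = 0.187 * 7896.9109 = 1476.7 kg

1476.7


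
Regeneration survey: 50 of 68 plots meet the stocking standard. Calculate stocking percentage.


Formula: Stocking % = stocked plots / total plots * 100
Stocking = 50 / 68 * 100
Stocking = 0.7353 * 100 = 73.5%

73.5


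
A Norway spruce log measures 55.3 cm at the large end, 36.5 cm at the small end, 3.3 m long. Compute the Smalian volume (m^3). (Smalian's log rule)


Smalian: V = (A1 + A2)/2 * L,  A = pi*(D/200)^2
A1 = pi*(55.3/200)^2 = 0.240182 m^2
A2 = pi*(36.5/200)^2 = 0.104635 m^2
V = (0.240182+0.104635)/2*3.3 = 0.5689 m^3

0.5689


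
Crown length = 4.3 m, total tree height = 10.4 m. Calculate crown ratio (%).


Formula: Crown Ratio = (Crown Length / Total Height) * 100
CR = (4.3 m / 10.4 m) * 100
CR = 0.4135 * 100 = 41.3%

41.3


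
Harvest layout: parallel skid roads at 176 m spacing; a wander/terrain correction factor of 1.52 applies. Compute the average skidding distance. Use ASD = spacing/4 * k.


Formula: ASD = (spacing / 4) * correction
Uncorrected distance = spacing / 4 = 176 / 4 = 44 m
ASD = 44 * 1.52 = 67 m

67


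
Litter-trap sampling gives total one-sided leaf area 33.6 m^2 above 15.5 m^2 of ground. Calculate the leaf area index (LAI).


Formula: LAI = total leaf area / ground area  (dimensionless)
LAI = 33.6 m^2 / 15.5 m^2
LAI = 2.17

2.17


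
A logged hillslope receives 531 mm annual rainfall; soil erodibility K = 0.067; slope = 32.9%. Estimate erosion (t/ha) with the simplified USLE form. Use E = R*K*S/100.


Formula: E = R * K * S / 100  (simplified USLE)
R * K = 531 * 0.067 = 35.577
E = 35.577 * 32.9 / 100 = 11.7 t/ha

11.7


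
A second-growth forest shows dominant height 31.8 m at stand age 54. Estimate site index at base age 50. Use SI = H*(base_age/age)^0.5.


Formula: SI = H_dom * (base_age / age)^0.5
Age ratio = 50 / 54 = 0.92593
sqrt(age_ratio) = 0.96225
SI = 31.8 * 0.96225 = 30.6 m

30.6


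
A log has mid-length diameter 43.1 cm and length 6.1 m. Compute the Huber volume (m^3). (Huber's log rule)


Huber: V = Am * L,  Am = pi*(Dm/200)^2
Am = pi*(43.1/200)^2 = 0.145896 m^2
V = 0.145896*6.1 = 0.89 m^3

0.89


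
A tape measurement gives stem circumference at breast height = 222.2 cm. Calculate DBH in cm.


Formula: DBH = C / pi
DBH = 222.2 / pi
pi = 3.14159...
DBH = 70.7 cm

70.7


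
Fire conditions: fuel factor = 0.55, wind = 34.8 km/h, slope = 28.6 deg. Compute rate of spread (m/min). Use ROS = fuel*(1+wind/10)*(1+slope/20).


Formula: ROS = fuel * (1 + wind/10) * (1 + slope/20)
Wind factor = 1 + 34.8/10 = 4.48
Slope factor = 1 + 28.6/20 = 2.43
ROS = 0.55 * 4.48 * 2.43 = 5.99 m/min

5.99


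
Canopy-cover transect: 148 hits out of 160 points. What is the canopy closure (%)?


Formula: Canopy closure = covered points / total points * 100
Closure = 148 / 160 * 100
Closure = 0.925 * 100 = 92.5%

92.5


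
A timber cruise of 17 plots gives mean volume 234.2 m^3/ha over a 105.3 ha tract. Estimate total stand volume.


Formula: Total Volume = Mean Volume per ha * Total Area
Total Volume = 234.2 m^3/ha * 105.3 ha
Total Volume = 24661 m^3

24661


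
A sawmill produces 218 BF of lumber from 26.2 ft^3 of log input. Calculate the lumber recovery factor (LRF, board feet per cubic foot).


Formula: LRF = Lumber Output (BF) / Log Input (ft^3)
LRF = 218 BF / 26.2 ft^3
LRF = 8.32 BF/ft^3

8.32


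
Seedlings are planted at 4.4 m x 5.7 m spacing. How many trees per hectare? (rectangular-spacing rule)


Formula: TPH = 10000 m^2/ha / (spacing_x * spacing_y)
Area per tree = 4.4 m * 5.7 m = 25.08 m^2
TPH = 10000 / 25.08 = 399 trees/ha

399


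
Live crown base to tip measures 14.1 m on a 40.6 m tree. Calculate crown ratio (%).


Formula: Crown Ratio = (Crown Length / Total Height) * 100
CR = (14.1 m / 40.6 m) * 100
CR = 0.3473 * 100 = 34.7%

34.7


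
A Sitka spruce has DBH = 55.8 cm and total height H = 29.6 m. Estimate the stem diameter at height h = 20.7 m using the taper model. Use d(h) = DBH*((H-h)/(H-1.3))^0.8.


Taper: d(h) = DBH * ((H - h) / (H - 1.3))^0.8
Numerator = H - h = 29.6 - 20.7 = 8.9 m
Denominator = H - 1.3 = 29.6 - 1.3 = 28.3 m
Ratio = 8.9 / 28.3 = 0.31449
d = 55.8 * 0.31449^0.8 = 22.1 cm

22.1


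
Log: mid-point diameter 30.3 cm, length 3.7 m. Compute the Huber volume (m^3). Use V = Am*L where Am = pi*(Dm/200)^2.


Huber: V = Am * L,  Am = pi*(Dm/200)^2
Am = pi*(30.3/200)^2 = 0.072107 m^2
V = 0.072107*3.7 = 0.2668 m^3

0.2668


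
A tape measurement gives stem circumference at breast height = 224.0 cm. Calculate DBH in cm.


Formula: DBH = C / pi
DBH = 224.0 / pi
pi = 3.14159...
DBH = 71.3 cm

71.3


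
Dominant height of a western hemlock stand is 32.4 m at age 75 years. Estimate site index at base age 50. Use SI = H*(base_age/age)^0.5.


Formula: SI = H_dom * (base_age / age)^0.5
Age ratio = 50 / 75 = 0.66667
sqrt(age_ratio) = 0.8165
SI = 32.4 * 0.8165 = 26.5 m

26.5


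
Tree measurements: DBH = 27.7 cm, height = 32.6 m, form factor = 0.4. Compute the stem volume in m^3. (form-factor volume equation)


Formula: V = pi * (DBH/200)^2 * H * ff
Radius = DBH/200 = 27.7/200 = 0.1385 m
Radius^2 = 0.1385^2 = 0.01918225 m^2
V = pi * 0.01918225 * 32.6 * 0.4
V = 0.786 m^3

0.786


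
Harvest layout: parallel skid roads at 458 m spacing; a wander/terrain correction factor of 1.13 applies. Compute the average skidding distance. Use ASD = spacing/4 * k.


Formula: ASD = (spacing / 4) * correction
Uncorrected distance = spacing / 4 = 458 / 4 = 114.5 m
ASD = 114.5 * 1.13 = 129 m

129


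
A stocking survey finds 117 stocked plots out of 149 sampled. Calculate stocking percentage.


Formula: Stocking % = stocked plots / total plots * 100
Stocking = 117 / 149 * 100
Stocking = 0.7852 * 100 = 78.5%

78.5


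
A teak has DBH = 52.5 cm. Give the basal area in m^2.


Formula: BA = pi * (DBH/2)^2 / 10000  (cm^2 to m^2)
Radius = DBH/2 = 52.5/2 = 26.25 cm
BA = pi * 26.25^2 / 10000
   = 2164.7537 cm^2 / 10000
   = 0.2165 m^2

0.2165


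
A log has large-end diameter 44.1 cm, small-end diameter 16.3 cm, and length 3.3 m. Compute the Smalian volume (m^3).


Smalian: V = (A1 + A2)/2 * L,  A = pi*(D/200)^2
A1 = pi*(44.1/200)^2 = 0.152745 m^2
A2 = pi*(16.3/200)^2 = 0.020867 m^2
V = (0.152745+0.020867)/2*3.3 = 0.2865 m^3

0.2865


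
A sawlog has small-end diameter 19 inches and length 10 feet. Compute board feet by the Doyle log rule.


Doyle: BF = (D - 4)^2 * L / 16
Adjusted diameter = 19 - 4 = 15 in
(D-4)^2 = 15^2 = 225
BF = 225 * 10 / 16 = 141 BF

141


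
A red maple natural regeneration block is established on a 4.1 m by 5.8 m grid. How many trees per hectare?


Formula: TPH = 10000 m^2/ha / (spacing_x * spacing_y)
Area per tree = 4.1 m * 5.8 m = 23.78 m^2
TPH = 10000 / 23.78 = 421 trees/ha

421


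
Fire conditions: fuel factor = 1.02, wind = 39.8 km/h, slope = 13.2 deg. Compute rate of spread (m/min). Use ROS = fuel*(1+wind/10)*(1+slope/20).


Formula: ROS = fuel * (1 + wind/10) * (1 + slope/20)
Wind factor = 1 + 39.8/10 = 4.98
Slope factor = 1 + 13.2/20 = 1.66
ROS = 1.02 * 4.98 * 1.66 = 8.43 m/min

8.43


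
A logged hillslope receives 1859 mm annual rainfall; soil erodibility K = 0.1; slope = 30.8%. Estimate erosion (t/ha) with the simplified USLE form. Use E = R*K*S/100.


Formula: E = R * K * S / 100  (simplified USLE)
R * K = 1859 * 0.1 = 185.9
E = 185.9 * 30.8 / 100 = 57.26 t/ha

57.26


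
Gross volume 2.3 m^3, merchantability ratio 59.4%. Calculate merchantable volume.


Formula: MV = V_total * (merchantable_pct / 100)
Merchantable fraction = 59.4% / 100 = 0.594
MV = 2.3 m^3 * 0.594 = 1.366 m^3

1.366


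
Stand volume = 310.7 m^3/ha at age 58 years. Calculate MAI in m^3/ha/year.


Formula: MAI = Total Volume / Stand Age
MAI = 310.7 m^3/ha / 58 years
MAI = 5.36 m^3/ha/year

5.36


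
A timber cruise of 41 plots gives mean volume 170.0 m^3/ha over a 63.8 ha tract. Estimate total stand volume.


Formula: Total Volume = Mean Volume per ha * Total Area
Total Volume = 170.0 m^3/ha * 63.8 ha
Total Volume = 10846 m^3

10846


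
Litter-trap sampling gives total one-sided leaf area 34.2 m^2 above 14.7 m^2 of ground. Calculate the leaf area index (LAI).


Formula: LAI = total leaf area / ground area  (dimensionless)
LAI = 34.2 m^2 / 14.7 m^2
LAI = 2.33

2.33


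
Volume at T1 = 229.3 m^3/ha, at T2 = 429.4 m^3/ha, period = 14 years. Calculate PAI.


Formula: PAI = (V_T2 - V_T1) / (T2 - T1)
Volume increment = 429.4 - 229.3 = 200.1 m^3/ha
PAI = 200.1 / 14 = 14.29 m^3/ha/year

14.29


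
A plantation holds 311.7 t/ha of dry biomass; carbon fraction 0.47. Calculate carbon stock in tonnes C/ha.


Formula: Carbon Stock = Biomass * Carbon Fraction
C = 311.7 t/ha * 0.47
C = 146.5 t C/ha

146.5


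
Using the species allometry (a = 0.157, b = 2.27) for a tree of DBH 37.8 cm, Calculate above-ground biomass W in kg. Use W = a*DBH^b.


Formula: W = a * DBH^b  (allometric power law)
DBH^b = 37.8^2.27 = 3809.8369
W = 0.157 * 3809.8369 = 598.1 kg

598.1


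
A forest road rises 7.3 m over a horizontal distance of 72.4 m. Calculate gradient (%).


Formula: Gradient = rise / run * 100
Gradient = 7.3 / 72.4 * 100 = 10.1%

10.1


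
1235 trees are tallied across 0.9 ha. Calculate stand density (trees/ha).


Formula: Stand Density = N_trees / Area_ha
Density = 1235 trees / 0.9 ha
Density = 1372 trees/ha

1372


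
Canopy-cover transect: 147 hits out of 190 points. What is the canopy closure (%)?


Formula: Canopy closure = covered points / total points * 100
Closure = 147 / 190 * 100
Closure = 0.7737 * 100 = 77.4%

77.4


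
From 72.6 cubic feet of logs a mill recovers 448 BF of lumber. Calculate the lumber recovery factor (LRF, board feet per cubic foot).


Formula: LRF = Lumber Output (BF) / Log Input (ft^3)
LRF = 448 BF / 72.6 ft^3
LRF = 6.17 BF/ft^3

6.17


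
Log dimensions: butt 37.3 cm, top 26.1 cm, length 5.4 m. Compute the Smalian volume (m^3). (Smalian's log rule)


Smalian: V = (A1 + A2)/2 * L,  A = pi*(D/200)^2
A1 = pi*(37.3/200)^2 = 0.109272 m^2
A2 = pi*(26.1/200)^2 = 0.053502 m^2
V = (0.109272+0.053502)/2*5.4 = 0.4395 m^3

0.4395


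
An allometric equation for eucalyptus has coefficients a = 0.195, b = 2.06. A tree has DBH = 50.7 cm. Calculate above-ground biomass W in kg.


Formula: W = a * DBH^b  (allometric power law)
DBH^b = 50.7^2.06 = 3253.2422
W = 0.195 * 3253.2422 = 634.4 kg

634.4


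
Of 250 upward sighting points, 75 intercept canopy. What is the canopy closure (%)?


Formula: Canopy closure = covered points / total points * 100
Closure = 75 / 250 * 100
Closure = 0.3 * 100 = 30.0%

30.0


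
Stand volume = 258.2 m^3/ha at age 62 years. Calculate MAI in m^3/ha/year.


Formula: MAI = Total Volume / Stand Age
MAI = 258.2 m^3/ha / 62 years
MAI = 4.16 m^3/ha/year

4.16


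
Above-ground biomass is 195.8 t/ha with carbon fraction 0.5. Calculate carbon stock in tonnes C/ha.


Formula: Carbon Stock = Biomass * Carbon Fraction
C = 195.8 t/ha * 0.5
C = 97.9 t C/ha

97.9


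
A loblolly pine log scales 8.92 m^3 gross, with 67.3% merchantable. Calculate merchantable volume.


Formula: MV = V_total * (merchantable_pct / 100)
Merchantable fraction = 67.3% / 100 = 0.673
MV = 8.92 m^3 * 0.673 = 6.003 m^3

6.003


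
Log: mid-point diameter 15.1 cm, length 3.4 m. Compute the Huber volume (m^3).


Huber: V = Am * L,  Am = pi*(Dm/200)^2
Am = pi*(15.1/200)^2 = 0.017908 m^2
V = 0.017908*3.4 = 0.0609 m^3

0.0609


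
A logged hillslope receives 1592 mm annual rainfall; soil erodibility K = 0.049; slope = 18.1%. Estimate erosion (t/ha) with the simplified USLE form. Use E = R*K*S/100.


Formula: E = R * K * S / 100  (simplified USLE)
R * K = 1592 * 0.049 = 78.008
E = 78.008 * 18.1 / 100 = 14.12 t/ha

14.12


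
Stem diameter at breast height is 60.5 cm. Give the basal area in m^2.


Formula: BA = pi * (DBH/2)^2 / 10000  (cm^2 to m^2)
Radius = DBH/2 = 60.5/2 = 30.25 cm
BA = pi * 30.25^2 / 10000
   = 2874.7536 cm^2 / 10000
   = 0.2875 m^2

0.2875


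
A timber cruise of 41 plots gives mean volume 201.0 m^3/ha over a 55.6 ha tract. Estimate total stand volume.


Formula: Total Volume = Mean Volume per ha * Total Area
Total Volume = 201.0 m^3/ha * 55.6 ha
Total Volume = 11176 m^3

11176


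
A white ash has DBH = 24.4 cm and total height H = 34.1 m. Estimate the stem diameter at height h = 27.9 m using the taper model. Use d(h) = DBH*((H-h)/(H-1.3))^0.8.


Taper: d(h) = DBH * ((H - h) / (H - 1.3))^0.8
Numerator = H - h = 34.1 - 27.9 = 6.2 m
Denominator = H - 1.3 = 34.1 - 1.3 = 32.8 m
Ratio = 6.2 / 32.8 = 0.18902
d = 24.4 * 0.18902^0.8 = 6.4 cm

6.4


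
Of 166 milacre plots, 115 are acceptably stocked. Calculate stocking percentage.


Formula: Stocking % = stocked plots / total plots * 100
Stocking = 115 / 166 * 100
Stocking = 0.6928 * 100 = 69.3%

69.3


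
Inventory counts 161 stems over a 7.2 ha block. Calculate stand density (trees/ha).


Formula: Stand Density = N_trees / Area_ha
Density = 161 trees / 7.2 ha
Density = 22 trees/ha

22


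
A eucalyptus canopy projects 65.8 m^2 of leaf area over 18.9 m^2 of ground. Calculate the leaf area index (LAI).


Formula: LAI = total leaf area / ground area  (dimensionless)
LAI = 65.8 m^2 / 18.9 m^2
LAI = 3.48

3.48


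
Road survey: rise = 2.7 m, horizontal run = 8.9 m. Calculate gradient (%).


Formula: Gradient = rise / run * 100
Gradient = 2.7 / 8.9 * 100 = 30.3%

30.3


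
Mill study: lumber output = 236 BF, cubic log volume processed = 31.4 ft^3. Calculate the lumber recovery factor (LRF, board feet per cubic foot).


Formula: LRF = Lumber Output (BF) / Log Input (ft^3)
LRF = 236 BF / 31.4 ft^3
LRF = 7.52 BF/ft^3

7.52


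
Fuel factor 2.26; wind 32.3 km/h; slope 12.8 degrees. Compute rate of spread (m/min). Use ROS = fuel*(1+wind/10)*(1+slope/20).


Formula: ROS = fuel * (1 + wind/10) * (1 + slope/20)
Wind factor = 1 + 32.3/10 = 4.23
Slope factor = 1 + 12.8/20 = 1.64
ROS = 2.26 * 4.23 * 1.64 = 15.68 m/min

15.68


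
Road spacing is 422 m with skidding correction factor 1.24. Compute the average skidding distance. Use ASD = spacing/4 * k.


Formula: ASD = (spacing / 4) * correction
Uncorrected distance = spacing / 4 = 422 / 4 = 105.5 m
ASD = 105.5 * 1.24 = 131 m

131


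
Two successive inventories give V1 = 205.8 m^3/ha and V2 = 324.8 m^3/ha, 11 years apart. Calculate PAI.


Formula: PAI = (V_T2 - V_T1) / (T2 - T1)
Volume increment = 324.8 - 205.8 = 119.0 m^3/ha
PAI = 119.0 / 11 = 10.82 m^3/ha/year

10.82


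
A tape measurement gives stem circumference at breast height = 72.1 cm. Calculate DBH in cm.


Formula: DBH = C / pi
DBH = 72.1 / pi
pi = 3.14159...
DBH = 23.0 cm

23.0


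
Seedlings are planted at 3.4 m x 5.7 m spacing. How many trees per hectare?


Formula: TPH = 10000 m^2/ha / (spacing_x * spacing_y)
Area per tree = 3.4 m * 5.7 m = 19.38 m^2
TPH = 10000 / 19.38 = 516 trees/ha

516


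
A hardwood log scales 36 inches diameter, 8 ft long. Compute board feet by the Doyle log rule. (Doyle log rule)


Doyle: BF = (D - 4)^2 * L / 16
Adjusted diameter = 36 - 4 = 32 in
(D-4)^2 = 32^2 = 1024
BF = 1024 * 8 / 16 = 512 BF

512


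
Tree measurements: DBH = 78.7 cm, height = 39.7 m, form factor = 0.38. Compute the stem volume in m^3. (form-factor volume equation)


Formula: V = pi * (DBH/200)^2 * H * ff
Radius = DBH/200 = 78.7/200 = 0.3935 m
Radius^2 = 0.3935^2 = 0.15484225 m^2
V = pi * 0.15484225 * 39.7 * 0.38
V = 7.339 m^3

7.339


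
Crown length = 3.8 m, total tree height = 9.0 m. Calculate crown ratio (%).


Formula: Crown Ratio = (Crown Length / Total Height) * 100
CR = (3.8 m / 9.0 m) * 100
CR = 0.4222 * 100 = 42.2%

42.2


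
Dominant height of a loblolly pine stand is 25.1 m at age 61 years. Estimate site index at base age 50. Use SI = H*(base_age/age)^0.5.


Formula: SI = H_dom * (base_age / age)^0.5
Age ratio = 50 / 61 = 0.81967
sqrt(age_ratio) = 0.90536
SI = 25.1 * 0.90536 = 22.7 m

22.7


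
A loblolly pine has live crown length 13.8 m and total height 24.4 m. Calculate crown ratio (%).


Formula: Crown Ratio = (Crown Length / Total Height) * 100
CR = (13.8 m / 24.4 m) * 100
CR = 0.5656 * 100 = 56.6%

56.6


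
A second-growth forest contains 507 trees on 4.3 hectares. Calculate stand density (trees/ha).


Formula: Stand Density = N_trees / Area_ha
Density = 507 trees / 4.3 ha
Density = 118 trees/ha

118


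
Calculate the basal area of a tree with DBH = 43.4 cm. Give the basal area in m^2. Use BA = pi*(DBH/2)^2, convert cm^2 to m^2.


Formula: BA = pi * (DBH/2)^2 / 10000  (cm^2 to m^2)
Radius = DBH/2 = 43.4/2 = 21.7 cm
BA = pi * 21.7^2 / 10000
   = 1479.3446 cm^2 / 10000
   = 0.1479 m^2

0.1479


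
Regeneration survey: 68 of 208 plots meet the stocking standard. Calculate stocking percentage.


Formula: Stocking % = stocked plots / total plots * 100
Stocking = 68 / 208 * 100
Stocking = 0.3269 * 100 = 32.7%

32.7


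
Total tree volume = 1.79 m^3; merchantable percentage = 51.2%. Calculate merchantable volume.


Formula: MV = V_total * (merchantable_pct / 100)
Merchantable fraction = 51.2% / 100 = 0.512
MV = 1.79 m^3 * 0.512 = 0.916 m^3

0.916


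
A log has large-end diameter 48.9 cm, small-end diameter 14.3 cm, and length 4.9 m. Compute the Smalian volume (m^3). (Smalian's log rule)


Smalian: V = (A1 + A2)/2 * L,  A = pi*(D/200)^2
A1 = pi*(48.9/200)^2 = 0.187805 m^2
A2 = pi*(14.3/200)^2 = 0.016061 m^2
V = (0.187805+0.016061)/2*4.9 = 0.4995 m^3

0.4995


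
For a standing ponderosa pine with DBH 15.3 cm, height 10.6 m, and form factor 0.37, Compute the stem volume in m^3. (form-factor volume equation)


Formula: V = pi * (DBH/200)^2 * H * ff
Radius = DBH/200 = 15.3/200 = 0.0765 m
Radius^2 = 0.0765^2 = 0.00585225 m^2
V = pi * 0.00585225 * 10.6 * 0.37
V = 0.072 m^3

0.072


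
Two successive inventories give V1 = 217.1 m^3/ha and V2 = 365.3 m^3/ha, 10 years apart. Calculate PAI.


Formula: PAI = (V_T2 - V_T1) / (T2 - T1)
Volume increment = 365.3 - 217.1 = 148.2 m^3/ha
PAI = 148.2 / 10 = 14.82 m^3/ha/year

14.82


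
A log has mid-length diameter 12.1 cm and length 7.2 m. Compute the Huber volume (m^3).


Huber: V = Am * L,  Am = pi*(Dm/200)^2
Am = pi*(12.1/200)^2 = 0.011499 m^2
V = 0.011499*7.2 = 0.0828 m^3

0.0828


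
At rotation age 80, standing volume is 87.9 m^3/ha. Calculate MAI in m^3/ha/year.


Formula: MAI = Total Volume / Stand Age
MAI = 87.9 m^3/ha / 80 years
MAI = 1.1 m^3/ha/year

1.1


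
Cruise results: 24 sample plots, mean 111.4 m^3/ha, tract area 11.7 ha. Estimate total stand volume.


Formula: Total Volume = Mean Volume per ha * Total Area
Total Volume = 111.4 m^3/ha * 11.7 ha
Total Volume = 1303 m^3

1303


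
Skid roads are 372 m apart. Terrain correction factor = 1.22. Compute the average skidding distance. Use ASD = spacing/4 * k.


Formula: ASD = (spacing / 4) * correction
Uncorrected distance = spacing / 4 = 372 / 4 = 93 m
ASD = 93 * 1.22 = 113 m

113


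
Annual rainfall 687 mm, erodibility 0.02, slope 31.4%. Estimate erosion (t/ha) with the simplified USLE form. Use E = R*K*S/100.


Formula: E = R * K * S / 100  (simplified USLE)
R * K = 687 * 0.02 = 13.74
E = 13.74 * 31.4 / 100 = 4.31 t/ha

4.31


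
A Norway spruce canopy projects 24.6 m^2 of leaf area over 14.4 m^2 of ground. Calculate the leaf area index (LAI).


Formula: LAI = total leaf area / ground area  (dimensionless)
LAI = 24.6 m^2 / 14.4 m^2
LAI = 1.71

1.71


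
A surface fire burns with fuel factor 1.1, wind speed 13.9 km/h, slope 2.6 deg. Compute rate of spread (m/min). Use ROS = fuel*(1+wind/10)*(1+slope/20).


Formula: ROS = fuel * (1 + wind/10) * (1 + slope/20)
Wind factor = 1 + 13.9/10 = 2.39
Slope factor = 1 + 2.6/20 = 1.13
ROS = 1.1 * 2.39 * 1.13 = 2.97 m/min

2.97


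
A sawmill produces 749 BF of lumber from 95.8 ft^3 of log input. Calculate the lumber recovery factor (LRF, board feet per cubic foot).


Formula: LRF = Lumber Output (BF) / Log Input (ft^3)
LRF = 749 BF / 95.8 ft^3
LRF = 7.82 BF/ft^3

7.82


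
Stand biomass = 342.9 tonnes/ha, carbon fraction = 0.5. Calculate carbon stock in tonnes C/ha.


Formula: Carbon Stock = Biomass * Carbon Fraction
C = 342.9 t/ha * 0.5
C = 171.5 t C/ha

171.5


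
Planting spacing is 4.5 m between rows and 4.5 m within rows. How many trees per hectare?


Formula: TPH = 10000 m^2/ha / (spacing_x * spacing_y)
Area per tree = 4.5 m * 4.5 m = 20.25 m^2
TPH = 10000 / 20.25 = 494 trees/ha

494


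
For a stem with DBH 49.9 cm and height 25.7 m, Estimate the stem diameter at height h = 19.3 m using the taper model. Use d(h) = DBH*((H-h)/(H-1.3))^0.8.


Taper: d(h) = DBH * ((H - h) / (H - 1.3))^0.8
Numerator = H - h = 25.7 - 19.3 = 6.4 m
Denominator = H - 1.3 = 25.7 - 1.3 = 24.4 m
Ratio = 6.4 / 24.4 = 0.2623
d = 49.9 * 0.2623^0.8 = 17.1 cm

17.1


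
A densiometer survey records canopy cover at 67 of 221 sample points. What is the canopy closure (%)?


Formula: Canopy closure = covered points / total points * 100
Closure = 67 / 221 * 100
Closure = 0.3032 * 100 = 30.3%

30.3


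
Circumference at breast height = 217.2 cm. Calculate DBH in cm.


Formula: DBH = C / pi
DBH = 217.2 / pi
pi = 3.14159...
DBH = 69.1 cm

69.1


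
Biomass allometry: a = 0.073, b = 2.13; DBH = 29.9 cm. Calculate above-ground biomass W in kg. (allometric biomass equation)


Formula: W = a * DBH^b  (allometric power law)
DBH^b = 29.9^2.13 = 1390.5277
W = 0.073 * 1390.5277 = 101.5 kg

101.5


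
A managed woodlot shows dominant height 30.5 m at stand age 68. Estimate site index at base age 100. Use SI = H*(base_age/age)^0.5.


Formula: SI = H_dom * (base_age / age)^0.5
Age ratio = 100 / 68 = 1.47059
sqrt(age_ratio) = 1.21268
SI = 30.5 * 1.21268 = 37.0 m

37.0


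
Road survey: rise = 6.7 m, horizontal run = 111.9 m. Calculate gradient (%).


Formula: Gradient = rise / run * 100
Gradient = 6.7 / 111.9 * 100 = 6.0%

6.0


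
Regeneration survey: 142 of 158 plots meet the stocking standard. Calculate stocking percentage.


Formula: Stocking % = stocked plots / total plots * 100
Stocking = 142 / 158 * 100
Stocking = 0.8987 * 100 = 89.9%

89.9


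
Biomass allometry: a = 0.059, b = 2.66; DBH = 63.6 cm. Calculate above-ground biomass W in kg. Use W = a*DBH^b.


Formula: W = a * DBH^b  (allometric power law)
DBH^b = 63.6^2.66 = 62689.6619
W = 0.059 * 62689.6619 = 3698.7 kg

3698.7


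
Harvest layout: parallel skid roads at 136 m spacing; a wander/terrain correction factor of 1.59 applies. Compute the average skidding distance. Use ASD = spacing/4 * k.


Formula: ASD = (spacing / 4) * correction
Uncorrected distance = spacing / 4 = 136 / 4 = 34 m
ASD = 34 * 1.59 = 54 m

54


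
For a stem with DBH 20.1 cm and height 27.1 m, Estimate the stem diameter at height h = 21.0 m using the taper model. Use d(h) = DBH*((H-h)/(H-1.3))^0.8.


Taper: d(h) = DBH * ((H - h) / (H - 1.3))^0.8
Numerator = H - h = 27.1 - 21.0 = 6.1 m
Denominator = H - 1.3 = 27.1 - 1.3 = 25.8 m
Ratio = 6.1 / 25.8 = 0.23643
d = 20.1 * 0.23643^0.8 = 6.3 cm

6.3


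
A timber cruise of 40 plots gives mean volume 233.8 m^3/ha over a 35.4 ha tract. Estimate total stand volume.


Formula: Total Volume = Mean Volume per ha * Total Area
Total Volume = 233.8 m^3/ha * 35.4 ha
Total Volume = 8277 m^3

8277


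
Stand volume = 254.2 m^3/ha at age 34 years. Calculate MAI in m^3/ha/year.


Formula: MAI = Total Volume / Stand Age
MAI = 254.2 m^3/ha / 34 years
MAI = 7.48 m^3/ha/year

7.48


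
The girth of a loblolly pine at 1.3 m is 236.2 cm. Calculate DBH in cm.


Formula: DBH = C / pi
DBH = 236.2 / pi
pi = 3.14159...
DBH = 75.2 cm

75.2


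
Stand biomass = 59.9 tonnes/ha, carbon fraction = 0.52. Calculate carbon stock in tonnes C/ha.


Formula: Carbon Stock = Biomass * Carbon Fraction
C = 59.9 t/ha * 0.52
C = 31.1 t C/ha

31.1


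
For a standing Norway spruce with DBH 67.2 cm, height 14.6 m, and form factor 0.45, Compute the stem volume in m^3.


Formula: V = pi * (DBH/200)^2 * H * ff
Radius = DBH/200 = 67.2/200 = 0.336 m
Radius^2 = 0.336^2 = 0.112896 m^2
V = pi * 0.112896 * 14.6 * 0.45
V = 2.33 m^3

2.33


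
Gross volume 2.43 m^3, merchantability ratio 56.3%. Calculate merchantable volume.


Formula: MV = V_total * (merchantable_pct / 100)
Merchantable fraction = 56.3% / 100 = 0.563
MV = 2.43 m^3 * 0.563 = 1.368 m^3

1.368


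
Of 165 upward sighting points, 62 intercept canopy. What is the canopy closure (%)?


Formula: Canopy closure = covered points / total points * 100
Closure = 62 / 165 * 100
Closure = 0.3758 * 100 = 37.6%

37.6


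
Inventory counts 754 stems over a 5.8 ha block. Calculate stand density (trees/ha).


Formula: Stand Density = N_trees / Area_ha
Density = 754 trees / 5.8 ha
Density = 130 trees/ha

130


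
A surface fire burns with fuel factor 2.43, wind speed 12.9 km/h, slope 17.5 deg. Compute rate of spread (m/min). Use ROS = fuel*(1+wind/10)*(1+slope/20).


Formula: ROS = fuel * (1 + wind/10) * (1 + slope/20)
Wind factor = 1 + 12.9/10 = 2.29
Slope factor = 1 + 17.5/20 = 1.875
ROS = 2.43 * 2.29 * 1.875 = 10.43 m/min

10.43


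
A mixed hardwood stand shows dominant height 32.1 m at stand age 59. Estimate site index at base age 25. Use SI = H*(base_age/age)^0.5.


Formula: SI = H_dom * (base_age / age)^0.5
Age ratio = 25 / 59 = 0.42373
sqrt(age_ratio) = 0.65094
SI = 32.1 * 0.65094 = 20.9 m

20.9


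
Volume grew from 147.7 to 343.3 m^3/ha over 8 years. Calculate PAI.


Formula: PAI = (V_T2 - V_T1) / (T2 - T1)
Volume increment = 343.3 - 147.7 = 195.6 m^3/ha
PAI = 195.6 / 8 = 24.45 m^3/ha/year

24.45


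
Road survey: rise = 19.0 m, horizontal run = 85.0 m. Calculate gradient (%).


Formula: Gradient = rise / run * 100
Gradient = 19.0 / 85.0 * 100 = 22.4%

22.4


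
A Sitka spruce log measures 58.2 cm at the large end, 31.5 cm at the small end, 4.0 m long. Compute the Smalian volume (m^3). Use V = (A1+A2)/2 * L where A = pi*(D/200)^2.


Smalian: V = (A1 + A2)/2 * L,  A = pi*(D/200)^2
A1 = pi*(58.2/200)^2 = 0.266033 m^2
A2 = pi*(31.5/200)^2 = 0.077931 m^2
V = (0.266033+0.077931)/2*4.0 = 0.6879 m^3

0.6879


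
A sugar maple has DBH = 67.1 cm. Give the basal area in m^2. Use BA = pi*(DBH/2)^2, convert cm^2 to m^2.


Formula: BA = pi * (DBH/2)^2 / 10000  (cm^2 to m^2)
Radius = DBH/2 = 67.1/2 = 33.55 cm
BA = pi * 33.55^2 / 10000
   = 3536.1845 cm^2 / 10000
   = 0.3536 m^2

0.3536


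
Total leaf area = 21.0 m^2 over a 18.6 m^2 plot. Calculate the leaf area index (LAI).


Formula: LAI = total leaf area / ground area  (dimensionless)
LAI = 21.0 m^2 / 18.6 m^2
LAI = 1.13

1.13


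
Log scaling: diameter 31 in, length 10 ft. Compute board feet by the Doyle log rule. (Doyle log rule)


Doyle: BF = (D - 4)^2 * L / 16
Adjusted diameter = 31 - 4 = 27 in
(D-4)^2 = 27^2 = 729
BF = 729 * 10 / 16 = 456 BF

456


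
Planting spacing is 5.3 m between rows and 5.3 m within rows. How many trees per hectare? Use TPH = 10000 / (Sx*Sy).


Formula: TPH = 10000 m^2/ha / (spacing_x * spacing_y)
Area per tree = 5.3 m * 5.3 m = 28.09 m^2
TPH = 10000 / 28.09 = 356 trees/ha

356


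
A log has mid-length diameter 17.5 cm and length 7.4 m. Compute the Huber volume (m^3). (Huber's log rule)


Huber: V = Am * L,  Am = pi*(Dm/200)^2
Am = pi*(17.5/200)^2 = 0.024053 m^2
V = 0.024053*7.4 = 0.178 m^3

0.178


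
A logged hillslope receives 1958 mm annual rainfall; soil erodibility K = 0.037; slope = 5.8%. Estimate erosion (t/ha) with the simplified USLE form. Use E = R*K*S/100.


Formula: E = R * K * S / 100  (simplified USLE)
R * K = 1958 * 0.037 = 72.446
E = 72.446 * 5.8 / 100 = 4.2 t/ha

4.2


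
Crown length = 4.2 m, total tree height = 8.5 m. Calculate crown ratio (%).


Formula: Crown Ratio = (Crown Length / Total Height) * 100
CR = (4.2 m / 8.5 m) * 100
CR = 0.4941 * 100 = 49.4%

49.4


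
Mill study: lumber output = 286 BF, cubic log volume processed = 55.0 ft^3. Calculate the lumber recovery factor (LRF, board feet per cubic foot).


Formula: LRF = Lumber Output (BF) / Log Input (ft^3)
LRF = 286 BF / 55.0 ft^3
LRF = 5.2 BF/ft^3

5.2


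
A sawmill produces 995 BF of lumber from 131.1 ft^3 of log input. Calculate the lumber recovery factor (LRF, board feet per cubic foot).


Formula: LRF = Lumber Output (BF) / Log Input (ft^3)
LRF = 995 BF / 131.1 ft^3
LRF = 7.59 BF/ft^3

7.59
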